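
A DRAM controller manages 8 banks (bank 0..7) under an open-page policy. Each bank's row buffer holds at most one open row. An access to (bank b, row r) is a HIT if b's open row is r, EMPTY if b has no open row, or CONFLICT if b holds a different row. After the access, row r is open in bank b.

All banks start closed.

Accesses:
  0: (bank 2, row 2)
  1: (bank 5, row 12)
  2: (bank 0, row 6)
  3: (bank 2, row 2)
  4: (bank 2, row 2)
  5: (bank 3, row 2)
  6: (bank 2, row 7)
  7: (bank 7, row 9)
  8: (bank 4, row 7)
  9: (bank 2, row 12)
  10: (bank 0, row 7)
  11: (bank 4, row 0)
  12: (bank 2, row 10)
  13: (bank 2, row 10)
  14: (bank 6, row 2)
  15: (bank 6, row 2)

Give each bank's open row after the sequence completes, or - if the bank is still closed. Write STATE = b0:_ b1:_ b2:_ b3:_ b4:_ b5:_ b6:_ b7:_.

STATE = b0:7 b1:- b2:10 b3:2 b4:0 b5:12 b6:2 b7:9

  [0] b2 r2: no row ⇒ E
  [1] b5 r12: no row ⇒ E
  [2] b0 r6: no row ⇒ E
  [3] b2 r2: had r2 ⇒ H
  [4] b2 r2: had r2 ⇒ H
  [5] b3 r2: no row ⇒ E
  [6] b2 r7: had r2 ⇒ C
  [7] b7 r9: no row ⇒ E
  [8] b4 r7: no row ⇒ E
  [9] b2 r12: had r7 ⇒ C
  [10] b0 r7: had r6 ⇒ C
  [11] b4 r0: had r7 ⇒ C
  [12] b2 r10: had r12 ⇒ C
  [13] b2 r10: had r10 ⇒ H
  [14] b6 r2: no row ⇒ E
  [15] b6 r2: had r2 ⇒ H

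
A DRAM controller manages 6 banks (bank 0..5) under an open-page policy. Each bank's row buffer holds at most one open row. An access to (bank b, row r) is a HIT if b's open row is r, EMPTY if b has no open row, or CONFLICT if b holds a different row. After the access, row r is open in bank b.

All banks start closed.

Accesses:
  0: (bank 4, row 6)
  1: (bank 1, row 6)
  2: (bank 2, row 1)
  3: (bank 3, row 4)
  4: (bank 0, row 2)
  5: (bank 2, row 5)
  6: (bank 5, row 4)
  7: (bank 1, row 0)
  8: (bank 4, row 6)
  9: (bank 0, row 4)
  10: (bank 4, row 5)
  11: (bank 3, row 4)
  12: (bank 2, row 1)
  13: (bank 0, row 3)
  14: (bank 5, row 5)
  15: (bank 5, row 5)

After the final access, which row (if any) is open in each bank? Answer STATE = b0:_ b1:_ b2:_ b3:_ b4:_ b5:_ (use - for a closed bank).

#0 (4,6) E
#1 (1,6) E
#2 (2,1) E
#3 (3,4) E
#4 (0,2) E
#5 (2,5) C  (was 1)
#6 (5,4) E
#7 (1,0) C  (was 6)
#8 (4,6) H  (was 6)
#9 (0,4) C  (was 2)
#10 (4,5) C  (was 6)
#11 (3,4) H  (was 4)
#12 (2,1) C  (was 5)
#13 (0,3) C  (was 4)
#14 (5,5) C  (was 4)
#15 (5,5) H  (was 5)

STATE = b0:3 b1:0 b2:1 b3:4 b4:5 b5:5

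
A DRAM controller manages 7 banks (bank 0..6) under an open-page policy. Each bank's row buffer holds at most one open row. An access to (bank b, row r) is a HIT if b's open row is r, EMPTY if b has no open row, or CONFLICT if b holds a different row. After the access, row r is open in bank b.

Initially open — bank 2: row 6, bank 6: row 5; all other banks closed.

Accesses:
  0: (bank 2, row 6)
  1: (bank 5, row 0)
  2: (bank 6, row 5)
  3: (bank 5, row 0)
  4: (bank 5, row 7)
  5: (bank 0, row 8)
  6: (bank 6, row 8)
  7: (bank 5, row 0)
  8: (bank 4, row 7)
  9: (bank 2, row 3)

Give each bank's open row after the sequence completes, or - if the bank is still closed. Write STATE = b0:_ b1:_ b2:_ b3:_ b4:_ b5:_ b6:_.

STATE = b0:8 b1:- b2:3 b3:- b4:7 b5:0 b6:8

step 0: bank2 6->6 [HIT]
step 1: bank5 None->0 [EMPTY]
step 2: bank6 5->5 [HIT]
step 3: bank5 0->0 [HIT]
step 4: bank5 0->7 [CONFLICT]
step 5: bank0 None->8 [EMPTY]
step 6: bank6 5->8 [CONFLICT]
step 7: bank5 7->0 [CONFLICT]
step 8: bank4 None->7 [EMPTY]
step 9: bank2 6->3 [CONFLICT]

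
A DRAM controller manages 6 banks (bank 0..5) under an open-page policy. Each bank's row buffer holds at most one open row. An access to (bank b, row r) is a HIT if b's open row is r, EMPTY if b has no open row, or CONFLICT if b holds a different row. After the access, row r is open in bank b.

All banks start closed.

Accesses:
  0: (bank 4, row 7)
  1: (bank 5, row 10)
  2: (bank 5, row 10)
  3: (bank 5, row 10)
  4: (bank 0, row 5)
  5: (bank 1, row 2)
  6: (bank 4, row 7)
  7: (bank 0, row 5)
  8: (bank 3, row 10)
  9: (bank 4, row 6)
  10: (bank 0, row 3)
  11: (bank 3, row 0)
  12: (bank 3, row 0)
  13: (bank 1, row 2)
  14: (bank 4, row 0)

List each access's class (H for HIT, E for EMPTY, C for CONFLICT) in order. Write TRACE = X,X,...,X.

TRACE = E,E,H,H,E,E,H,H,E,C,C,C,H,H,C

#0 (4,7) E
#1 (5,10) E
#2 (5,10) H  (was 10)
#3 (5,10) H  (was 10)
#4 (0,5) E
#5 (1,2) E
#6 (4,7) H  (was 7)
#7 (0,5) H  (was 5)
#8 (3,10) E
#9 (4,6) C  (was 7)
#10 (0,3) C  (was 5)
#11 (3,0) C  (was 10)
#12 (3,0) H  (was 0)
#13 (1,2) H  (was 2)
#14 (4,0) C  (was 6)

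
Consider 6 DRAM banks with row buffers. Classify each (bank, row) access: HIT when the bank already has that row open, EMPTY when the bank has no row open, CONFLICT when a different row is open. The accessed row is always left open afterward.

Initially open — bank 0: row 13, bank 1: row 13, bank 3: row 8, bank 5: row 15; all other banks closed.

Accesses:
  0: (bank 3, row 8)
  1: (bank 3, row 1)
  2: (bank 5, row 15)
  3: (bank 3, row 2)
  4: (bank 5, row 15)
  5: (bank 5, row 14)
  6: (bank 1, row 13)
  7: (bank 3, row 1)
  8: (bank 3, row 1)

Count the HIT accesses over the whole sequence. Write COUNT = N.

0: bank 3 row 8 — prev 8 → HIT
1: bank 3 row 1 — prev 8 → CONFLICT
2: bank 5 row 15 — prev 15 → HIT
3: bank 3 row 2 — prev 1 → CONFLICT
4: bank 5 row 15 — prev 15 → HIT
5: bank 5 row 14 — prev 15 → CONFLICT
6: bank 1 row 13 — prev 13 → HIT
7: bank 3 row 1 — prev 2 → CONFLICT
8: bank 3 row 1 — prev 1 → HIT

COUNT = 5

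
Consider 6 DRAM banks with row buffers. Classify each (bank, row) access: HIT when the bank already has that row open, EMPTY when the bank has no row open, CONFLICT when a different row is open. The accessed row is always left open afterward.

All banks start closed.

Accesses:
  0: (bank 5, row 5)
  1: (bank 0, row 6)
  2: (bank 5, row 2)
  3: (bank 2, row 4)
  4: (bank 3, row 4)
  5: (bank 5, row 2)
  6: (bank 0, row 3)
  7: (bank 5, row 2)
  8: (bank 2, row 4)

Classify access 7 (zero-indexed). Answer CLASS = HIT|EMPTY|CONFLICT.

CLASS = HIT

#0 (5,5) E
#1 (0,6) E
#2 (5,2) C  (was 5)
#3 (2,4) E
#4 (3,4) E
#5 (5,2) H  (was 2)
#6 (0,3) C  (was 6)
#7 (5,2) H  (was 2)
#8 (2,4) H  (was 4)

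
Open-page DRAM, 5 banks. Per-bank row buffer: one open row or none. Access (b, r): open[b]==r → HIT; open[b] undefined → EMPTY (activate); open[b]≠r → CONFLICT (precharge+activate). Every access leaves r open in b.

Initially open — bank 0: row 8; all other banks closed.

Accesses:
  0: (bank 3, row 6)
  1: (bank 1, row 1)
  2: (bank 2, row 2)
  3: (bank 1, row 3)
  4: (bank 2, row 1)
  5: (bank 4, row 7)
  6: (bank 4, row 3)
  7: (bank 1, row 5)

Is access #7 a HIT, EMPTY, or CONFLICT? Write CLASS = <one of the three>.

CLASS = CONFLICT

step 0: bank3 None->6 [EMPTY]
step 1: bank1 None->1 [EMPTY]
step 2: bank2 None->2 [EMPTY]
step 3: bank1 1->3 [CONFLICT]
step 4: bank2 2->1 [CONFLICT]
step 5: bank4 None->7 [EMPTY]
step 6: bank4 7->3 [CONFLICT]
step 7: bank1 3->5 [CONFLICT]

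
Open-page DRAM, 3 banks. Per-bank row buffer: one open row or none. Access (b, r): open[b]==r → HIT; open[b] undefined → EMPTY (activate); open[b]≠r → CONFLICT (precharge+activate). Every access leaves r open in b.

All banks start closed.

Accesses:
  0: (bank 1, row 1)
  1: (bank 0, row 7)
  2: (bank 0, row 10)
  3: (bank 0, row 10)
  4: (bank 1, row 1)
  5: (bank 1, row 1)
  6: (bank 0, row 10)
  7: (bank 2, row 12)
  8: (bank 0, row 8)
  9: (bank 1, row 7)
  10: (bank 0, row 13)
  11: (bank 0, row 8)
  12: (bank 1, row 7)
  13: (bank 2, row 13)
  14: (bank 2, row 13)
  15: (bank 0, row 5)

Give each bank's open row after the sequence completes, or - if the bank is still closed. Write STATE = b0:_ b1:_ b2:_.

STATE = b0:5 b1:7 b2:13

0: bank 1 row 1 — prev None → EMPTY
1: bank 0 row 7 — prev None → EMPTY
2: bank 0 row 10 — prev 7 → CONFLICT
3: bank 0 row 10 — prev 10 → HIT
4: bank 1 row 1 — prev 1 → HIT
5: bank 1 row 1 — prev 1 → HIT
6: bank 0 row 10 — prev 10 → HIT
7: bank 2 row 12 — prev None → EMPTY
8: bank 0 row 8 — prev 10 → CONFLICT
9: bank 1 row 7 — prev 1 → CONFLICT
10: bank 0 row 13 — prev 8 → CONFLICT
11: bank 0 row 8 — prev 13 → CONFLICT
12: bank 1 row 7 — prev 7 → HIT
13: bank 2 row 13 — prev 12 → CONFLICT
14: bank 2 row 13 — prev 13 → HIT
15: bank 0 row 5 — prev 8 → CONFLICT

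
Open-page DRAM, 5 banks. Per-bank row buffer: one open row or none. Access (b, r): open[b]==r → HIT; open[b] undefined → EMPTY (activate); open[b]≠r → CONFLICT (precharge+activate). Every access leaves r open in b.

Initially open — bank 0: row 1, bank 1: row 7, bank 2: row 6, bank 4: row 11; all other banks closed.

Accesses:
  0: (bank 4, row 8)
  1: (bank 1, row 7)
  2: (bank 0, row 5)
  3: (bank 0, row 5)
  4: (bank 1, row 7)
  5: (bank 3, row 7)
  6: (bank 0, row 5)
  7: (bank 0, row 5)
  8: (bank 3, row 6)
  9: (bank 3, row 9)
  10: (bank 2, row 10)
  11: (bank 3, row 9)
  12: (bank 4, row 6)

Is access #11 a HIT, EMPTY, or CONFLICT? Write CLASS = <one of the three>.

CLASS = HIT

step 0: bank4 11->8 [CONFLICT]
step 1: bank1 7->7 [HIT]
step 2: bank0 1->5 [CONFLICT]
step 3: bank0 5->5 [HIT]
step 4: bank1 7->7 [HIT]
step 5: bank3 None->7 [EMPTY]
step 6: bank0 5->5 [HIT]
step 7: bank0 5->5 [HIT]
step 8: bank3 7->6 [CONFLICT]
step 9: bank3 6->9 [CONFLICT]
step 10: bank2 6->10 [CONFLICT]
step 11: bank3 9->9 [HIT]
step 12: bank4 8->6 [CONFLICT]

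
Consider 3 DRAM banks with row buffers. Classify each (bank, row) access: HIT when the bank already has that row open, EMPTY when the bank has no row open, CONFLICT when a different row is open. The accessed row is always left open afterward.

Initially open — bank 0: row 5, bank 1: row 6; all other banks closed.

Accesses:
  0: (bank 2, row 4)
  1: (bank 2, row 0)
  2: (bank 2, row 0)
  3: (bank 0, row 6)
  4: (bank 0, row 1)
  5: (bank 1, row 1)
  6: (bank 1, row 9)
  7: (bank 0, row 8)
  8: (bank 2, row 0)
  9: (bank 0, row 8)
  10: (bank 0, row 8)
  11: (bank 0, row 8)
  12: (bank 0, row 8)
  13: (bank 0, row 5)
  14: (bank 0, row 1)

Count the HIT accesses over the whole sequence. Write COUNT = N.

COUNT = 6

#0 (2,4) E
#1 (2,0) C  (was 4)
#2 (2,0) H  (was 0)
#3 (0,6) C  (was 5)
#4 (0,1) C  (was 6)
#5 (1,1) C  (was 6)
#6 (1,9) C  (was 1)
#7 (0,8) C  (was 1)
#8 (2,0) H  (was 0)
#9 (0,8) H  (was 8)
#10 (0,8) H  (was 8)
#11 (0,8) H  (was 8)
#12 (0,8) H  (was 8)
#13 (0,5) C  (was 8)
#14 (0,1) C  (was 5)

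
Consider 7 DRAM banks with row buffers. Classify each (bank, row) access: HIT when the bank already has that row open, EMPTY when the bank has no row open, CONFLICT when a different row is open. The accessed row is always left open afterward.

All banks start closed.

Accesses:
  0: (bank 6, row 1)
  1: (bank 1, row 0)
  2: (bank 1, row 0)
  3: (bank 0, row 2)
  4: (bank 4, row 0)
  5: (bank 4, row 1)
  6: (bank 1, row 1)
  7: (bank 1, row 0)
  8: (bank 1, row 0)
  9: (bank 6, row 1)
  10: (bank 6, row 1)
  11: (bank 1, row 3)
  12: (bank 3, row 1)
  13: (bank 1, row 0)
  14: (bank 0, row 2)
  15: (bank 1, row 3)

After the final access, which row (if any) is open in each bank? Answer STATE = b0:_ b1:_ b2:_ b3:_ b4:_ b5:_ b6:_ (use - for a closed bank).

STATE = b0:2 b1:3 b2:- b3:1 b4:1 b5:- b6:1

#0 (6,1) E
#1 (1,0) E
#2 (1,0) H  (was 0)
#3 (0,2) E
#4 (4,0) E
#5 (4,1) C  (was 0)
#6 (1,1) C  (was 0)
#7 (1,0) C  (was 1)
#8 (1,0) H  (was 0)
#9 (6,1) H  (was 1)
#10 (6,1) H  (was 1)
#11 (1,3) C  (was 0)
#12 (3,1) E
#13 (1,0) C  (was 3)
#14 (0,2) H  (was 2)
#15 (1,3) C  (was 0)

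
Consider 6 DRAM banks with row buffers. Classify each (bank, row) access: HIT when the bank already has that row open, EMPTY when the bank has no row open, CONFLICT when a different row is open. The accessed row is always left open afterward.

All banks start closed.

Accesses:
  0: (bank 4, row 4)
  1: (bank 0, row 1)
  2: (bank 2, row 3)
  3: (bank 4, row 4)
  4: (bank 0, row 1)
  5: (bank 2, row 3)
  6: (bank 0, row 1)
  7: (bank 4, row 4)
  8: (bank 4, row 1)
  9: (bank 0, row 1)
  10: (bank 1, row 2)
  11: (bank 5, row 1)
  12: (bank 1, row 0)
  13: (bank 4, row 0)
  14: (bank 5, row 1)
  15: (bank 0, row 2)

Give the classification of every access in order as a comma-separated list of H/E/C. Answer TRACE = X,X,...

TRACE = E,E,E,H,H,H,H,H,C,H,E,E,C,C,H,C

#0 (4,4) E
#1 (0,1) E
#2 (2,3) E
#3 (4,4) H  (was 4)
#4 (0,1) H  (was 1)
#5 (2,3) H  (was 3)
#6 (0,1) H  (was 1)
#7 (4,4) H  (was 4)
#8 (4,1) C  (was 4)
#9 (0,1) H  (was 1)
#10 (1,2) E
#11 (5,1) E
#12 (1,0) C  (was 2)
#13 (4,0) C  (was 1)
#14 (5,1) H  (was 1)
#15 (0,2) C  (was 1)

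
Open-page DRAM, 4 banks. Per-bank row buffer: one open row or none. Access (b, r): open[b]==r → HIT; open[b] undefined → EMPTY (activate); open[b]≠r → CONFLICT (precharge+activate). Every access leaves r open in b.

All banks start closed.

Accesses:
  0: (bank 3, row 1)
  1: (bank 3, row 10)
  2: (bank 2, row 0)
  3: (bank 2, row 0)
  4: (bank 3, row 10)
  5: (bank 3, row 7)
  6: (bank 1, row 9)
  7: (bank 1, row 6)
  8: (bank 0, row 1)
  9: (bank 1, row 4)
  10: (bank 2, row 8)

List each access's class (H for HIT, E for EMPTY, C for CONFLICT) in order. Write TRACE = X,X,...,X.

TRACE = E,C,E,H,H,C,E,C,E,C,C

  [0] b3 r1: no row ⇒ E
  [1] b3 r10: had r1 ⇒ C
  [2] b2 r0: no row ⇒ E
  [3] b2 r0: had r0 ⇒ H
  [4] b3 r10: had r10 ⇒ H
  [5] b3 r7: had r10 ⇒ C
  [6] b1 r9: no row ⇒ E
  [7] b1 r6: had r9 ⇒ C
  [8] b0 r1: no row ⇒ E
  [9] b1 r4: had r6 ⇒ C
  [10] b2 r8: had r0 ⇒ C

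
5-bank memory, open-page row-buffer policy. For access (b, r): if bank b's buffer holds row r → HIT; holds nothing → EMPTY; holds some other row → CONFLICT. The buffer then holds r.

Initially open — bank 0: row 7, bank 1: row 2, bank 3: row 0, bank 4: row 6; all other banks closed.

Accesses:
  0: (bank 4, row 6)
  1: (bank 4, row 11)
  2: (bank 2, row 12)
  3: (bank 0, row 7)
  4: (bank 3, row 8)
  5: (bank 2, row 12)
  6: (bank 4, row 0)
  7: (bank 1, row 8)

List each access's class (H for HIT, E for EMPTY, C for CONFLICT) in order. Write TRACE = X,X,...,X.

TRACE = H,C,E,H,C,H,C,C

  [0] b4 r6: had r6 ⇒ H
  [1] b4 r11: had r6 ⇒ C
  [2] b2 r12: no row ⇒ E
  [3] b0 r7: had r7 ⇒ H
  [4] b3 r8: had r0 ⇒ C
  [5] b2 r12: had r12 ⇒ H
  [6] b4 r0: had r11 ⇒ C
  [7] b1 r8: had r2 ⇒ C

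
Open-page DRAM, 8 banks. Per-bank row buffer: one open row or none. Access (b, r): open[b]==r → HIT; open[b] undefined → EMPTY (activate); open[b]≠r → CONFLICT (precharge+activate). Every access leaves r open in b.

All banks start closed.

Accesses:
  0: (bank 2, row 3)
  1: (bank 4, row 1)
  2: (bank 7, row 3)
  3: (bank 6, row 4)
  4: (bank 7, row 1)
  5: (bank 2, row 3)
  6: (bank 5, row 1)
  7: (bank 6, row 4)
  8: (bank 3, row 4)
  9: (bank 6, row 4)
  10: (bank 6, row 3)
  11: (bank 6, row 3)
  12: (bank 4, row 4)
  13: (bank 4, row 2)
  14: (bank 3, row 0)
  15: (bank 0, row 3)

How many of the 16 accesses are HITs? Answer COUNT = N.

  [0] b2 r3: no row ⇒ E
  [1] b4 r1: no row ⇒ E
  [2] b7 r3: no row ⇒ E
  [3] b6 r4: no row ⇒ E
  [4] b7 r1: had r3 ⇒ C
  [5] b2 r3: had r3 ⇒ H
  [6] b5 r1: no row ⇒ E
  [7] b6 r4: had r4 ⇒ H
  [8] b3 r4: no row ⇒ E
  [9] b6 r4: had r4 ⇒ H
  [10] b6 r3: had r4 ⇒ C
  [11] b6 r3: had r3 ⇒ H
  [12] b4 r4: had r1 ⇒ C
  [13] b4 r2: had r4 ⇒ C
  [14] b3 r0: had r4 ⇒ C
  [15] b0 r3: no row ⇒ E

COUNT = 4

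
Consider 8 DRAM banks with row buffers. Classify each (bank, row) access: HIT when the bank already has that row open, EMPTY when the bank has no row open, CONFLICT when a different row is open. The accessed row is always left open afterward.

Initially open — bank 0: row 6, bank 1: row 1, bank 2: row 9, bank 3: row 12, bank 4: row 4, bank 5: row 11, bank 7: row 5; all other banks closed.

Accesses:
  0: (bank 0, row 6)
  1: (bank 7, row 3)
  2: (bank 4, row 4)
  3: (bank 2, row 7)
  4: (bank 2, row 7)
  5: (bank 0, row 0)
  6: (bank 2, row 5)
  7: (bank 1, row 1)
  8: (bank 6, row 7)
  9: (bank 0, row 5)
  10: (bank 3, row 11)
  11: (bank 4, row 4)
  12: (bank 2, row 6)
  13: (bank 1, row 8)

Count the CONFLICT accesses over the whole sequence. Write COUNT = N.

COUNT = 8

step 0: bank0 6->6 [HIT]
step 1: bank7 5->3 [CONFLICT]
step 2: bank4 4->4 [HIT]
step 3: bank2 9->7 [CONFLICT]
step 4: bank2 7->7 [HIT]
step 5: bank0 6->0 [CONFLICT]
step 6: bank2 7->5 [CONFLICT]
step 7: bank1 1->1 [HIT]
step 8: bank6 None->7 [EMPTY]
step 9: bank0 0->5 [CONFLICT]
step 10: bank3 12->11 [CONFLICT]
step 11: bank4 4->4 [HIT]
step 12: bank2 5->6 [CONFLICT]
step 13: bank1 1->8 [CONFLICT]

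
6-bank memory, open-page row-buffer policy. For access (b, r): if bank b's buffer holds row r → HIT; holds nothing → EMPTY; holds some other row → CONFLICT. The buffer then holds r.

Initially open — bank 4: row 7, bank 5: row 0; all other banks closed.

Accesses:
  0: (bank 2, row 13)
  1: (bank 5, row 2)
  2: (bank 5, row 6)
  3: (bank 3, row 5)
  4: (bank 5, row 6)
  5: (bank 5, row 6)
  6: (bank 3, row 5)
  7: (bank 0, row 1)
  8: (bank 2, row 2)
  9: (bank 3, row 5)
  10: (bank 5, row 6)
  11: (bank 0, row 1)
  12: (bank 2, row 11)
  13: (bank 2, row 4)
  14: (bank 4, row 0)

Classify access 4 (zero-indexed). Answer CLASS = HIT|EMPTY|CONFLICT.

CLASS = HIT

  [0] b2 r13: no row ⇒ E
  [1] b5 r2: had r0 ⇒ C
  [2] b5 r6: had r2 ⇒ C
  [3] b3 r5: no row ⇒ E
  [4] b5 r6: had r6 ⇒ H
  [5] b5 r6: had r6 ⇒ H
  [6] b3 r5: had r5 ⇒ H
  [7] b0 r1: no row ⇒ E
  [8] b2 r2: had r13 ⇒ C
  [9] b3 r5: had r5 ⇒ H
  [10] b5 r6: had r6 ⇒ H
  [11] b0 r1: had r1 ⇒ H
  [12] b2 r11: had r2 ⇒ C
  [13] b2 r4: had r11 ⇒ C
  [14] b4 r0: had r7 ⇒ C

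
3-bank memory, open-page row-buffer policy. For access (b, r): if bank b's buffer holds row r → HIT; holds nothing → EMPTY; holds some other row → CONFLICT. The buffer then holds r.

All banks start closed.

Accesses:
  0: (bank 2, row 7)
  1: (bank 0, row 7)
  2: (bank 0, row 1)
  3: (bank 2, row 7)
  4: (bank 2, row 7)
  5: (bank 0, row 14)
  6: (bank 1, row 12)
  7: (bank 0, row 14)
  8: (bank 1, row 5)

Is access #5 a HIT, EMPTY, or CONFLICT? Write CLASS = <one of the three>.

step 0: bank2 None->7 [EMPTY]
step 1: bank0 None->7 [EMPTY]
step 2: bank0 7->1 [CONFLICT]
step 3: bank2 7->7 [HIT]
step 4: bank2 7->7 [HIT]
step 5: bank0 1->14 [CONFLICT]
step 6: bank1 None->12 [EMPTY]
step 7: bank0 14->14 [HIT]
step 8: bank1 12->5 [CONFLICT]

CLASS = CONFLICT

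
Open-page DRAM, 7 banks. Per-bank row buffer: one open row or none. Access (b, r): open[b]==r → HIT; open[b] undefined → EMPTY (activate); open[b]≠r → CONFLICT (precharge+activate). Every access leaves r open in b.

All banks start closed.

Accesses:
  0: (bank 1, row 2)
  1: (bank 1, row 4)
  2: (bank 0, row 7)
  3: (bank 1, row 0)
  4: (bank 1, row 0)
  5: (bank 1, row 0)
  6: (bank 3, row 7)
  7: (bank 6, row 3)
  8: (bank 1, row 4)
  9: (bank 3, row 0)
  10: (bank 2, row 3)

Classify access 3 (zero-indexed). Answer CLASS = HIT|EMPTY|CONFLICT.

  [0] b1 r2: no row ⇒ E
  [1] b1 r4: had r2 ⇒ C
  [2] b0 r7: no row ⇒ E
  [3] b1 r0: had r4 ⇒ C
  [4] b1 r0: had r0 ⇒ H
  [5] b1 r0: had r0 ⇒ H
  [6] b3 r7: no row ⇒ E
  [7] b6 r3: no row ⇒ E
  [8] b1 r4: had r0 ⇒ C
  [9] b3 r0: had r7 ⇒ C
  [10] b2 r3: no row ⇒ E

CLASS = CONFLICT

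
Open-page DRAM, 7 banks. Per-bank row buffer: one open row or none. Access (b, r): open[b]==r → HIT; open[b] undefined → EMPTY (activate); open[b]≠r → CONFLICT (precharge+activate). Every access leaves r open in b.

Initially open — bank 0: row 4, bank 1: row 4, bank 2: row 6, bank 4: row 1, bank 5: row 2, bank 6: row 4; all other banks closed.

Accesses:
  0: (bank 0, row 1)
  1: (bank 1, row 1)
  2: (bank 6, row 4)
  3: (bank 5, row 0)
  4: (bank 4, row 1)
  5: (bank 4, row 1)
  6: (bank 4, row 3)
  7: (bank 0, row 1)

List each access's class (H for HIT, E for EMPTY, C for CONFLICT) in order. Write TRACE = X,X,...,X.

#0 (0,1) C  (was 4)
#1 (1,1) C  (was 4)
#2 (6,4) H  (was 4)
#3 (5,0) C  (was 2)
#4 (4,1) H  (was 1)
#5 (4,1) H  (was 1)
#6 (4,3) C  (was 1)
#7 (0,1) H  (was 1)

TRACE = C,C,H,C,H,H,C,H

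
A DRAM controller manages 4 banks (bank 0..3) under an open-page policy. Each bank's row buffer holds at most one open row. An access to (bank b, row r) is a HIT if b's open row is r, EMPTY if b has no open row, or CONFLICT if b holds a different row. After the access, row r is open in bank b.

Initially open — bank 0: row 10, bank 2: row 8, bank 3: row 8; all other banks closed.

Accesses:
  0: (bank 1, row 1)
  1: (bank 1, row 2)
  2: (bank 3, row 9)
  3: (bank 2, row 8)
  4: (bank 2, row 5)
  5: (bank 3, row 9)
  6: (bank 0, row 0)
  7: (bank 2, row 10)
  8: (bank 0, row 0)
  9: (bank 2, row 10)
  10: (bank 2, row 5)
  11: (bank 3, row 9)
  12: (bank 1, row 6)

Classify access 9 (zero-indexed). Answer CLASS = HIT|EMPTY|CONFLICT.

step 0: bank1 None->1 [EMPTY]
step 1: bank1 1->2 [CONFLICT]
step 2: bank3 8->9 [CONFLICT]
step 3: bank2 8->8 [HIT]
step 4: bank2 8->5 [CONFLICT]
step 5: bank3 9->9 [HIT]
step 6: bank0 10->0 [CONFLICT]
step 7: bank2 5->10 [CONFLICT]
step 8: bank0 0->0 [HIT]
step 9: bank2 10->10 [HIT]
step 10: bank2 10->5 [CONFLICT]
step 11: bank3 9->9 [HIT]
step 12: bank1 2->6 [CONFLICT]

CLASS = HIT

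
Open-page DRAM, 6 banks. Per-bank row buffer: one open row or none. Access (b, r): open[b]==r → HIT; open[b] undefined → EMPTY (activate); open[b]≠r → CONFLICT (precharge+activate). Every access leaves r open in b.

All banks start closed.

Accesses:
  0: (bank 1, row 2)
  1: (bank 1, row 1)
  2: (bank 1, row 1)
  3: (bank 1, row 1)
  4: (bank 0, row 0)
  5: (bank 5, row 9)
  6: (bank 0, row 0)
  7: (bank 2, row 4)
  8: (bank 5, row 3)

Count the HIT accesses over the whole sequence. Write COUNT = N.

#0 (1,2) E
#1 (1,1) C  (was 2)
#2 (1,1) H  (was 1)
#3 (1,1) H  (was 1)
#4 (0,0) E
#5 (5,9) E
#6 (0,0) H  (was 0)
#7 (2,4) E
#8 (5,3) C  (was 9)

COUNT = 3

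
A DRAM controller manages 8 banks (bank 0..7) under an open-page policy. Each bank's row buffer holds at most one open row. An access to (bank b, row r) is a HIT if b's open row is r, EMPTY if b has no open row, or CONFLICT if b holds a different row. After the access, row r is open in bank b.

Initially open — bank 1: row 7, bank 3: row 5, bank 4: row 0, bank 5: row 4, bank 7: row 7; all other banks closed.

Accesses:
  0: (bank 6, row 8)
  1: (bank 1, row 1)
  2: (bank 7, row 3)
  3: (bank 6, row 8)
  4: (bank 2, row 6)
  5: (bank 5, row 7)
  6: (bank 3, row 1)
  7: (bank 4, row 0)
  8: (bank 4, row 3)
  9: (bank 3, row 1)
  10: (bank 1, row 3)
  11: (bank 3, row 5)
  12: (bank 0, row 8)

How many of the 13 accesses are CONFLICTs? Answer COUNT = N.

step 0: bank6 None->8 [EMPTY]
step 1: bank1 7->1 [CONFLICT]
step 2: bank7 7->3 [CONFLICT]
step 3: bank6 8->8 [HIT]
step 4: bank2 None->6 [EMPTY]
step 5: bank5 4->7 [CONFLICT]
step 6: bank3 5->1 [CONFLICT]
step 7: bank4 0->0 [HIT]
step 8: bank4 0->3 [CONFLICT]
step 9: bank3 1->1 [HIT]
step 10: bank1 1->3 [CONFLICT]
step 11: bank3 1->5 [CONFLICT]
step 12: bank0 None->8 [EMPTY]

COUNT = 7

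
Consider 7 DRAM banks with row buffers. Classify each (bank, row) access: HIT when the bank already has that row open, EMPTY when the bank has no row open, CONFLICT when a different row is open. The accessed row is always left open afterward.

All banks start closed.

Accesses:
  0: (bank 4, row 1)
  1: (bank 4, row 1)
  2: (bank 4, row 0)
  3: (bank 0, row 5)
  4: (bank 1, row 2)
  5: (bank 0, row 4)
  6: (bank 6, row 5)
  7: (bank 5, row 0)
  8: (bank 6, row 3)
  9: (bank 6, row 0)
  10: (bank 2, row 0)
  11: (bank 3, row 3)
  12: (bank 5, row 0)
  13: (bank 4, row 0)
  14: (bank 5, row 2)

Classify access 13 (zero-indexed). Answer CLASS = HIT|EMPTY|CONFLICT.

#0 (4,1) E
#1 (4,1) H  (was 1)
#2 (4,0) C  (was 1)
#3 (0,5) E
#4 (1,2) E
#5 (0,4) C  (was 5)
#6 (6,5) E
#7 (5,0) E
#8 (6,3) C  (was 5)
#9 (6,0) C  (was 3)
#10 (2,0) E
#11 (3,3) E
#12 (5,0) H  (was 0)
#13 (4,0) H  (was 0)
#14 (5,2) C  (was 0)

CLASS = HIT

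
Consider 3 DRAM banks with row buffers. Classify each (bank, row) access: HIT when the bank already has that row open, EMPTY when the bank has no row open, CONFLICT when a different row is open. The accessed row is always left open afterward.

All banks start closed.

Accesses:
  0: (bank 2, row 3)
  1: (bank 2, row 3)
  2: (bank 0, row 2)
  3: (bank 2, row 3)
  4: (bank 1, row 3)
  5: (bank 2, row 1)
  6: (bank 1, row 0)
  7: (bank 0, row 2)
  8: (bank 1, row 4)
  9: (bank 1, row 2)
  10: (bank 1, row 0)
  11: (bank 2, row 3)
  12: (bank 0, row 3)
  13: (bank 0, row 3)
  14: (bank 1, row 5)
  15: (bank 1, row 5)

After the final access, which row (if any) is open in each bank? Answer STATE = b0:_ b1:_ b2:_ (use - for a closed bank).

STATE = b0:3 b1:5 b2:3

  [0] b2 r3: no row ⇒ E
  [1] b2 r3: had r3 ⇒ H
  [2] b0 r2: no row ⇒ E
  [3] b2 r3: had r3 ⇒ H
  [4] b1 r3: no row ⇒ E
  [5] b2 r1: had r3 ⇒ C
  [6] b1 r0: had r3 ⇒ C
  [7] b0 r2: had r2 ⇒ H
  [8] b1 r4: had r0 ⇒ C
  [9] b1 r2: had r4 ⇒ C
  [10] b1 r0: had r2 ⇒ C
  [11] b2 r3: had r1 ⇒ C
  [12] b0 r3: had r2 ⇒ C
  [13] b0 r3: had r3 ⇒ H
  [14] b1 r5: had r0 ⇒ C
  [15] b1 r5: had r5 ⇒ H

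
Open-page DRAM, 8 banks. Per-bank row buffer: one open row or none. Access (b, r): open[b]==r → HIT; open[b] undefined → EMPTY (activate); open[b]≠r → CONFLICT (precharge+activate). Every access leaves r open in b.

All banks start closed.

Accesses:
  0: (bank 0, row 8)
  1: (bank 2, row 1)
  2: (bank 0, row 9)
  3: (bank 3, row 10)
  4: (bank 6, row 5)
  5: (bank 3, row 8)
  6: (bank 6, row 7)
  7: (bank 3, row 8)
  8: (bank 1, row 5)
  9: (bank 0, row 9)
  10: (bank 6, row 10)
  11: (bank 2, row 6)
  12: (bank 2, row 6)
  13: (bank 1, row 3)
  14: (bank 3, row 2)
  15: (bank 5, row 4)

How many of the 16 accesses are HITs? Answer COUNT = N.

  [0] b0 r8: no row ⇒ E
  [1] b2 r1: no row ⇒ E
  [2] b0 r9: had r8 ⇒ C
  [3] b3 r10: no row ⇒ E
  [4] b6 r5: no row ⇒ E
  [5] b3 r8: had r10 ⇒ C
  [6] b6 r7: had r5 ⇒ C
  [7] b3 r8: had r8 ⇒ H
  [8] b1 r5: no row ⇒ E
  [9] b0 r9: had r9 ⇒ H
  [10] b6 r10: had r7 ⇒ C
  [11] b2 r6: had r1 ⇒ C
  [12] b2 r6: had r6 ⇒ H
  [13] b1 r3: had r5 ⇒ C
  [14] b3 r2: had r8 ⇒ C
  [15] b5 r4: no row ⇒ E

COUNT = 3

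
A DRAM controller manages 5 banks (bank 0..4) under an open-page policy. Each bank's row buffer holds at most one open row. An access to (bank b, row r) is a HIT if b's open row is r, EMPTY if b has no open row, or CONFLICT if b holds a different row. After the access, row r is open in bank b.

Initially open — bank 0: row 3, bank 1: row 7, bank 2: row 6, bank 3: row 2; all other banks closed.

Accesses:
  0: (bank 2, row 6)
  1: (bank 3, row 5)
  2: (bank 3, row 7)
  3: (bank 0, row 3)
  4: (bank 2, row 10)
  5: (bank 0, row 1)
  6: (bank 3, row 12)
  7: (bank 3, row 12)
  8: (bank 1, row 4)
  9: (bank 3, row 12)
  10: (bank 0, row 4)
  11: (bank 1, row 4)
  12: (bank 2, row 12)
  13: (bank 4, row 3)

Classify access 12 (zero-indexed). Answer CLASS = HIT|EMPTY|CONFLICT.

  [0] b2 r6: had r6 ⇒ H
  [1] b3 r5: had r2 ⇒ C
  [2] b3 r7: had r5 ⇒ C
  [3] b0 r3: had r3 ⇒ H
  [4] b2 r10: had r6 ⇒ C
  [5] b0 r1: had r3 ⇒ C
  [6] b3 r12: had r7 ⇒ C
  [7] b3 r12: had r12 ⇒ H
  [8] b1 r4: had r7 ⇒ C
  [9] b3 r12: had r12 ⇒ H
  [10] b0 r4: had r1 ⇒ C
  [11] b1 r4: had r4 ⇒ H
  [12] b2 r12: had r10 ⇒ C
  [13] b4 r3: no row ⇒ E

CLASS = CONFLICT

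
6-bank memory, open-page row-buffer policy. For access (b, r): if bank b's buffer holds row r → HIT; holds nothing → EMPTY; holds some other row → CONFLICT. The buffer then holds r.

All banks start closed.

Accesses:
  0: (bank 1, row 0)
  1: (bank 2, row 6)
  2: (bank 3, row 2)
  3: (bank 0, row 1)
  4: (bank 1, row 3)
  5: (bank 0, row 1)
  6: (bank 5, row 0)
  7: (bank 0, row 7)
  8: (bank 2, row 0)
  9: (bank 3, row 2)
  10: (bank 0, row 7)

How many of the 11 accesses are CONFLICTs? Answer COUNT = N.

COUNT = 3

0: bank 1 row 0 — prev None → EMPTY
1: bank 2 row 6 — prev None → EMPTY
2: bank 3 row 2 — prev None → EMPTY
3: bank 0 row 1 — prev None → EMPTY
4: bank 1 row 3 — prev 0 → CONFLICT
5: bank 0 row 1 — prev 1 → HIT
6: bank 5 row 0 — prev None → EMPTY
7: bank 0 row 7 — prev 1 → CONFLICT
8: bank 2 row 0 — prev 6 → CONFLICT
9: bank 3 row 2 — prev 2 → HIT
10: bank 0 row 7 — prev 7 → HIT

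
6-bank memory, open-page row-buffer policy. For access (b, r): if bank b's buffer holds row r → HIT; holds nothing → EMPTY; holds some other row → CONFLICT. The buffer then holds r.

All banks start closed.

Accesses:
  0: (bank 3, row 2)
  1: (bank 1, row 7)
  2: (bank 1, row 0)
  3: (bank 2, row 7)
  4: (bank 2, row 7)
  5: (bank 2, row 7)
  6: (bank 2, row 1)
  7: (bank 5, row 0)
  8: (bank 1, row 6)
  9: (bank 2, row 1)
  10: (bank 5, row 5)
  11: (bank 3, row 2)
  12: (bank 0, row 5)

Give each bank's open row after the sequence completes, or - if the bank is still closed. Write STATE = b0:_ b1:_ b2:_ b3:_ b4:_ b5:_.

  [0] b3 r2: no row ⇒ E
  [1] b1 r7: no row ⇒ E
  [2] b1 r0: had r7 ⇒ C
  [3] b2 r7: no row ⇒ E
  [4] b2 r7: had r7 ⇒ H
  [5] b2 r7: had r7 ⇒ H
  [6] b2 r1: had r7 ⇒ C
  [7] b5 r0: no row ⇒ E
  [8] b1 r6: had r0 ⇒ C
  [9] b2 r1: had r1 ⇒ H
  [10] b5 r5: had r0 ⇒ C
  [11] b3 r2: had r2 ⇒ H
  [12] b0 r5: no row ⇒ E

STATE = b0:5 b1:6 b2:1 b3:2 b4:- b5:5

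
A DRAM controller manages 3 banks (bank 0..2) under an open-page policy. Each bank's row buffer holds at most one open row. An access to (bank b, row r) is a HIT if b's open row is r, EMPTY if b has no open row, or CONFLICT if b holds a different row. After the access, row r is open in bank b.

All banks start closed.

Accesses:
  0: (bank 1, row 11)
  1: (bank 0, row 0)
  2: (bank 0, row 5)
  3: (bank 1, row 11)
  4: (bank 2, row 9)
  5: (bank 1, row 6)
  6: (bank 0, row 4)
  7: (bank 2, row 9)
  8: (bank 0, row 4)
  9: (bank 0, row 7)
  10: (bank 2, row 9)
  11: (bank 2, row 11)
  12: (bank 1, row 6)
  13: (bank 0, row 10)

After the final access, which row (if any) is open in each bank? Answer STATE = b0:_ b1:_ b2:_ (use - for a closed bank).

#0 (1,11) E
#1 (0,0) E
#2 (0,5) C  (was 0)
#3 (1,11) H  (was 11)
#4 (2,9) E
#5 (1,6) C  (was 11)
#6 (0,4) C  (was 5)
#7 (2,9) H  (was 9)
#8 (0,4) H  (was 4)
#9 (0,7) C  (was 4)
#10 (2,9) H  (was 9)
#11 (2,11) C  (was 9)
#12 (1,6) H  (was 6)
#13 (0,10) C  (was 7)

STATE = b0:10 b1:6 b2:11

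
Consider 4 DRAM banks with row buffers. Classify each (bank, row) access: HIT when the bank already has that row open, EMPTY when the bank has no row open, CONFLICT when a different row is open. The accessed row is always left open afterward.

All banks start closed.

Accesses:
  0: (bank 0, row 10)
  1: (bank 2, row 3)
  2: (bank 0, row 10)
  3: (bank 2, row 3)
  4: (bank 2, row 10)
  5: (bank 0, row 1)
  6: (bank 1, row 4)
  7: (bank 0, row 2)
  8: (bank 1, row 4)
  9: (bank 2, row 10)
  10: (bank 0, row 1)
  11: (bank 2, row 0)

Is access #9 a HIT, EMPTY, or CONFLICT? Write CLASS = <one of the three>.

CLASS = HIT

step 0: bank0 None->10 [EMPTY]
step 1: bank2 None->3 [EMPTY]
step 2: bank0 10->10 [HIT]
step 3: bank2 3->3 [HIT]
step 4: bank2 3->10 [CONFLICT]
step 5: bank0 10->1 [CONFLICT]
step 6: bank1 None->4 [EMPTY]
step 7: bank0 1->2 [CONFLICT]
step 8: bank1 4->4 [HIT]
step 9: bank2 10->10 [HIT]
step 10: bank0 2->1 [CONFLICT]
step 11: bank2 10->0 [CONFLICT]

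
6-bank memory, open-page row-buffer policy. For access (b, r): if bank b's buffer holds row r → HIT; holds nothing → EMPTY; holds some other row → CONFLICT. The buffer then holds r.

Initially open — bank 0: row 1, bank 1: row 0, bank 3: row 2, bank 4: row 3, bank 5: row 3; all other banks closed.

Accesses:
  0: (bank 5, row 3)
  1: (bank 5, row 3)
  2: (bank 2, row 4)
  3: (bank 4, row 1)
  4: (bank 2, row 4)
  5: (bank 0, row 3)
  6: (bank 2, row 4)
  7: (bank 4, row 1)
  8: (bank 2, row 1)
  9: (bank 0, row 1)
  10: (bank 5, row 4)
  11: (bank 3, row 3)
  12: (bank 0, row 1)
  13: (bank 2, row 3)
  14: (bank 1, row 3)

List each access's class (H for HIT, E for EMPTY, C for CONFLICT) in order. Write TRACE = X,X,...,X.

TRACE = H,H,E,C,H,C,H,H,C,C,C,C,H,C,C

0: bank 5 row 3 — prev 3 → HIT
1: bank 5 row 3 — prev 3 → HIT
2: bank 2 row 4 — prev None → EMPTY
3: bank 4 row 1 — prev 3 → CONFLICT
4: bank 2 row 4 — prev 4 → HIT
5: bank 0 row 3 — prev 1 → CONFLICT
6: bank 2 row 4 — prev 4 → HIT
7: bank 4 row 1 — prev 1 → HIT
8: bank 2 row 1 — prev 4 → CONFLICT
9: bank 0 row 1 — prev 3 → CONFLICT
10: bank 5 row 4 — prev 3 → CONFLICT
11: bank 3 row 3 — prev 2 → CONFLICT
12: bank 0 row 1 — prev 1 → HIT
13: bank 2 row 3 — prev 1 → CONFLICT
14: bank 1 row 3 — prev 0 → CONFLICT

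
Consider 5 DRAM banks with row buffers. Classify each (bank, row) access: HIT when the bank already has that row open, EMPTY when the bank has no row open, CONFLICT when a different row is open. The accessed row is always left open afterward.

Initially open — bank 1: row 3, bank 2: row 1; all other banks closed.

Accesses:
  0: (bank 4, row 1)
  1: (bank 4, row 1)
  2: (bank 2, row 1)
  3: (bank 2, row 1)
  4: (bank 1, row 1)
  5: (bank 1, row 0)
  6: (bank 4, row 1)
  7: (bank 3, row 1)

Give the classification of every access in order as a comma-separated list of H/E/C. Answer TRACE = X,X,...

TRACE = E,H,H,H,C,C,H,E

#0 (4,1) E
#1 (4,1) H  (was 1)
#2 (2,1) H  (was 1)
#3 (2,1) H  (was 1)
#4 (1,1) C  (was 3)
#5 (1,0) C  (was 1)
#6 (4,1) H  (was 1)
#7 (3,1) E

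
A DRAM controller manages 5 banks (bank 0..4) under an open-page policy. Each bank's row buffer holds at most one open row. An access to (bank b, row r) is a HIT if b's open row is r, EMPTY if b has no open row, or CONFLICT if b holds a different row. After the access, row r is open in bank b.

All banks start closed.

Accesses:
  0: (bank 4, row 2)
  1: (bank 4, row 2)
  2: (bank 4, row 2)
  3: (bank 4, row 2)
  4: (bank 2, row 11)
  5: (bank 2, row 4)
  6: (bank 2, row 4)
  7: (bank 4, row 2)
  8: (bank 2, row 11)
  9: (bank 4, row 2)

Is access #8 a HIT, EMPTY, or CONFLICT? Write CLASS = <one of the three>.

CLASS = CONFLICT

#0 (4,2) E
#1 (4,2) H  (was 2)
#2 (4,2) H  (was 2)
#3 (4,2) H  (was 2)
#4 (2,11) E
#5 (2,4) C  (was 11)
#6 (2,4) H  (was 4)
#7 (4,2) H  (was 2)
#8 (2,11) C  (was 4)
#9 (4,2) H  (was 2)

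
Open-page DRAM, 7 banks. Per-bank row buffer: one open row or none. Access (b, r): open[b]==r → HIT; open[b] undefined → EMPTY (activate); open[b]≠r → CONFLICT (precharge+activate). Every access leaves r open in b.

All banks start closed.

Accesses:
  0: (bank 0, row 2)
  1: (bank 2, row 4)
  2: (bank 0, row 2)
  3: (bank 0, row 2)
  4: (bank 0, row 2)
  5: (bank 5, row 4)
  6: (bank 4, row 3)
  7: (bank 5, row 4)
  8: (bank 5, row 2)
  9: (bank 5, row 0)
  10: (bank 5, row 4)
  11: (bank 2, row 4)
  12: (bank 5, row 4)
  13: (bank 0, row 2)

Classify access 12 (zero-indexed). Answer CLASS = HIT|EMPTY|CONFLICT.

CLASS = HIT

step 0: bank0 None->2 [EMPTY]
step 1: bank2 None->4 [EMPTY]
step 2: bank0 2->2 [HIT]
step 3: bank0 2->2 [HIT]
step 4: bank0 2->2 [HIT]
step 5: bank5 None->4 [EMPTY]
step 6: bank4 None->3 [EMPTY]
step 7: bank5 4->4 [HIT]
step 8: bank5 4->2 [CONFLICT]
step 9: bank5 2->0 [CONFLICT]
step 10: bank5 0->4 [CONFLICT]
step 11: bank2 4->4 [HIT]
step 12: bank5 4->4 [HIT]
step 13: bank0 2->2 [HIT]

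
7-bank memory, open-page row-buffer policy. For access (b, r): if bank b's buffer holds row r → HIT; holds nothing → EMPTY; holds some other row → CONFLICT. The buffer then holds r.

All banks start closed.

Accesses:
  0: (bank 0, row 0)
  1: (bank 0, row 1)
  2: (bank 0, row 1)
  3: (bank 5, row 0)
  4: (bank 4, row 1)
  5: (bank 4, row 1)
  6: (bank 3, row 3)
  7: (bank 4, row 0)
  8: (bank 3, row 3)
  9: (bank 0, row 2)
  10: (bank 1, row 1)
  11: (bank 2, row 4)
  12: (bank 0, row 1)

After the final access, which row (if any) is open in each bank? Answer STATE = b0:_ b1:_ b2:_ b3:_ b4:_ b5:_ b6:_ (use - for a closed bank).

STATE = b0:1 b1:1 b2:4 b3:3 b4:0 b5:0 b6:-

step 0: bank0 None->0 [EMPTY]
step 1: bank0 0->1 [CONFLICT]
step 2: bank0 1->1 [HIT]
step 3: bank5 None->0 [EMPTY]
step 4: bank4 None->1 [EMPTY]
step 5: bank4 1->1 [HIT]
step 6: bank3 None->3 [EMPTY]
step 7: bank4 1->0 [CONFLICT]
step 8: bank3 3->3 [HIT]
step 9: bank0 1->2 [CONFLICT]
step 10: bank1 None->1 [EMPTY]
step 11: bank2 None->4 [EMPTY]
step 12: bank0 2->1 [CONFLICT]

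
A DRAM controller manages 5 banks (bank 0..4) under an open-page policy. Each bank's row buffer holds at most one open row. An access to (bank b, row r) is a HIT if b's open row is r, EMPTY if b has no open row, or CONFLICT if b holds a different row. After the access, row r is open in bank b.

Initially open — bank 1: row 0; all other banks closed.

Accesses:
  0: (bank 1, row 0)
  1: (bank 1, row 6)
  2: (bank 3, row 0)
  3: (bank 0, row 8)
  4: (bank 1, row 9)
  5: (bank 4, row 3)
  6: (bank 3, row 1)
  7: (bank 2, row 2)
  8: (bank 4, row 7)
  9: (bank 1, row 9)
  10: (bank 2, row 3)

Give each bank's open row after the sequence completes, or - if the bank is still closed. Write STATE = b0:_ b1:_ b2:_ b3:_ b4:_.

STATE = b0:8 b1:9 b2:3 b3:1 b4:7

step 0: bank1 0->0 [HIT]
step 1: bank1 0->6 [CONFLICT]
step 2: bank3 None->0 [EMPTY]
step 3: bank0 None->8 [EMPTY]
step 4: bank1 6->9 [CONFLICT]
step 5: bank4 None->3 [EMPTY]
step 6: bank3 0->1 [CONFLICT]
step 7: bank2 None->2 [EMPTY]
step 8: bank4 3->7 [CONFLICT]
step 9: bank1 9->9 [HIT]
step 10: bank2 2->3 [CONFLICT]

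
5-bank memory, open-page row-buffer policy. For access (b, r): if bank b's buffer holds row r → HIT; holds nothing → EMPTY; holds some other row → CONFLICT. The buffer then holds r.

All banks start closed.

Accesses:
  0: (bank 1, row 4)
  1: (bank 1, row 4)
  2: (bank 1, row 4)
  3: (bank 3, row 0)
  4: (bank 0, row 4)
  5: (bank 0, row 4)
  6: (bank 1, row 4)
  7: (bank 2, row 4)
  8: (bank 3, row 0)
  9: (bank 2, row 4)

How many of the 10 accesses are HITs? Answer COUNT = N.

step 0: bank1 None->4 [EMPTY]
step 1: bank1 4->4 [HIT]
step 2: bank1 4->4 [HIT]
step 3: bank3 None->0 [EMPTY]
step 4: bank0 None->4 [EMPTY]
step 5: bank0 4->4 [HIT]
step 6: bank1 4->4 [HIT]
step 7: bank2 None->4 [EMPTY]
step 8: bank3 0->0 [HIT]
step 9: bank2 4->4 [HIT]

COUNT = 6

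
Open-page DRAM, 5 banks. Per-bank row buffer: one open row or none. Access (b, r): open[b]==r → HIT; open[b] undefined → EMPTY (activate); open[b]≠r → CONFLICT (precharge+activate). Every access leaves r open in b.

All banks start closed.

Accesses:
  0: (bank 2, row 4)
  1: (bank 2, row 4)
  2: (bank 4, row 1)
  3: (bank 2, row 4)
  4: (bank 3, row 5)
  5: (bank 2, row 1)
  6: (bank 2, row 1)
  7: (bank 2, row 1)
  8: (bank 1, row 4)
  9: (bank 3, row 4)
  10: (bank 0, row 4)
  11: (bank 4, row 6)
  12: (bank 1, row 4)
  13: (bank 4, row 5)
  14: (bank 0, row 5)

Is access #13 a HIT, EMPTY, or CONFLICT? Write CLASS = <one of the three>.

step 0: bank2 None->4 [EMPTY]
step 1: bank2 4->4 [HIT]
step 2: bank4 None->1 [EMPTY]
step 3: bank2 4->4 [HIT]
step 4: bank3 None->5 [EMPTY]
step 5: bank2 4->1 [CONFLICT]
step 6: bank2 1->1 [HIT]
step 7: bank2 1->1 [HIT]
step 8: bank1 None->4 [EMPTY]
step 9: bank3 5->4 [CONFLICT]
step 10: bank0 None->4 [EMPTY]
step 11: bank4 1->6 [CONFLICT]
step 12: bank1 4->4 [HIT]
step 13: bank4 6->5 [CONFLICT]
step 14: bank0 4->5 [CONFLICT]

CLASS = CONFLICT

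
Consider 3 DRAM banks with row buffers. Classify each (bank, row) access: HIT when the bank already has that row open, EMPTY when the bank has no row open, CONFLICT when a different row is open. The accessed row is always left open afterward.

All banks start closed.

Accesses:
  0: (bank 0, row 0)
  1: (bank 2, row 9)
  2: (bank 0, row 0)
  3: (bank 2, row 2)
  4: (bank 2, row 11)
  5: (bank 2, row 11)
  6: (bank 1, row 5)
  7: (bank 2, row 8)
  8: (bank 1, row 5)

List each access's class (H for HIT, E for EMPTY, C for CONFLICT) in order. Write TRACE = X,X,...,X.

TRACE = E,E,H,C,C,H,E,C,H

step 0: bank0 None->0 [EMPTY]
step 1: bank2 None->9 [EMPTY]
step 2: bank0 0->0 [HIT]
step 3: bank2 9->2 [CONFLICT]
step 4: bank2 2->11 [CONFLICT]
step 5: bank2 11->11 [HIT]
step 6: bank1 None->5 [EMPTY]
step 7: bank2 11->8 [CONFLICT]
step 8: bank1 5->5 [HIT]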